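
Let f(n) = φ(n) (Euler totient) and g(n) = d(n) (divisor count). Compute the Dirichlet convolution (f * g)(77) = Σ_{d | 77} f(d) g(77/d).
(φ * d)(77) = 96

Divisors of 77: [1, 7, 11, 77]. For each d | 77:
  d = 1: φ(1) · d(77/1) = 1 · 4 = 4
  d = 7: φ(7) · d(77/7) = 6 · 2 = 12
  d = 11: φ(11) · d(77/11) = 10 · 2 = 20
  d = 77: φ(77) · d(77/77) = 60 · 1 = 60
Summing: (φ * d)(77) = 4 + 12 + 20 + 60 = 96.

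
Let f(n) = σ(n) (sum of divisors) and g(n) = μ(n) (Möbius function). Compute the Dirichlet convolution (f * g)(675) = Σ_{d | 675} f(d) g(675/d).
(σ * μ)(675) = 675

Divisors of 675: [1, 3, 5, 9, 15, 25, 27, 45, 75, 135, 225, 675]. For each d | 675:
  d = 1: σ(1) · μ(675/1) = 1 · 0 = 0
  d = 3: σ(3) · μ(675/3) = 4 · 0 = 0
  d = 5: σ(5) · μ(675/5) = 6 · 0 = 0
  d = 9: σ(9) · μ(675/9) = 13 · 0 = 0
  d = 15: σ(15) · μ(675/15) = 24 · 0 = 0
  d = 25: σ(25) · μ(675/25) = 31 · 0 = 0
  d = 27: σ(27) · μ(675/27) = 40 · 0 = 0
  d = 45: σ(45) · μ(675/45) = 78 · 1 = 78
  d = 75: σ(75) · μ(675/75) = 124 · 0 = 0
  d = 135: σ(135) · μ(675/135) = 240 · -1 = -240
  d = 225: σ(225) · μ(675/225) = 403 · -1 = -403
  d = 675: σ(675) · μ(675/675) = 1240 · 1 = 1240
Summing: (σ * μ)(675) = 0 + 0 + 0 + 0 + 0 + 0 + 0 + 78 + 0 + -240 + -403 + 1240 = 675.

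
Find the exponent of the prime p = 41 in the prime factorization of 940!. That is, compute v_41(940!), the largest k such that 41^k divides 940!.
v_41(940!) = 22

Legendre's formula: v_p(n!) = Σ_{k ≥ 1} ⌊n / p^k⌋. For p = 41, n = 940, the terms are:
  ⌊940/41^1⌋ = ⌊940/41⌋ = 22
(the next term ⌊940/41^2⌋ = 0, terminating the sum). Summing: v_41(940!) = 22 = 22.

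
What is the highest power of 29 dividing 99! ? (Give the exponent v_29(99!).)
v_29(99!) = 3

Legendre's formula: v_p(n!) = Σ_{k ≥ 1} ⌊n / p^k⌋. For p = 29, n = 99, the terms are:
  ⌊99/29^1⌋ = ⌊99/29⌋ = 3
(the next term ⌊99/29^2⌋ = 0, terminating the sum). Summing: v_29(99!) = 3 = 3.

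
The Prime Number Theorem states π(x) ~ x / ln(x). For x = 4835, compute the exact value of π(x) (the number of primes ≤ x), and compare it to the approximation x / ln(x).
π(4835) = 650;  x/ln(x) ≈ 569.92;  relative error ≈ 12.32%.

Directly count primes up to 4835: π(4835) = 650. The PNT approximation gives 4835/ln(4835) ≈ 4835/8.48364 ≈ 569.92. Relative error (π(x) − x/ln(x)) / π(x) ≈ 12.32%; the approximation is known to undercount slightly (Li(x) is a better estimate).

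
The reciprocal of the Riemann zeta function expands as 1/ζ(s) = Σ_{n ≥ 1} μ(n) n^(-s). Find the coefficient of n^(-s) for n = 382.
μ(382) = 1

Factor n = 382 = 2 · 191. μ(n) = 0 if any exponent ≥ 2 (not squarefree); otherwise μ(n) = (−1)^{ω(n)} where ω(n) is the number of distinct prime factors. Applying: μ(382) = 1.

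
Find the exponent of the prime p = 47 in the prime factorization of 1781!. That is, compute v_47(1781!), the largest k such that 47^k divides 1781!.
v_47(1781!) = 37

Legendre's formula: v_p(n!) = Σ_{k ≥ 1} ⌊n / p^k⌋. For p = 47, n = 1781, the terms are:
  ⌊1781/47^1⌋ = ⌊1781/47⌋ = 37
(the next term ⌊1781/47^2⌋ = 0, terminating the sum). Summing: v_47(1781!) = 37 = 37.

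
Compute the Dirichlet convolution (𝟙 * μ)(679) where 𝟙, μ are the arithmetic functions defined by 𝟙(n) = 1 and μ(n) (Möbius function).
(𝟙 * μ)(679) = 0

Divisors of 679: [1, 7, 97, 679]. For each d | 679:
  d = 1: 𝟙(1) · μ(679/1) = 1 · 1 = 1
  d = 7: 𝟙(7) · μ(679/7) = 1 · -1 = -1
  d = 97: 𝟙(97) · μ(679/97) = 1 · -1 = -1
  d = 679: 𝟙(679) · μ(679/679) = 1 · 1 = 1
Summing: (𝟙 * μ)(679) = 1 + -1 + -1 + 1 = 0.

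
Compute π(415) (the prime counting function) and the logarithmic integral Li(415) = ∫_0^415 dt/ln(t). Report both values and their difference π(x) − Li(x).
π(415) = 80;  Li(415) ≈ 87.91;  π(x) − Li(x) ≈ -7.91.

Direct count of primes ≤ 415 gives π(415) = 80. Numerical evaluation of the logarithmic integral gives Li(415) ≈ 87.91. The difference π(x) − Li(x) ≈ -7.91 is typically negative for small/moderate x (Li(x) overestimates), though Littlewood's theorem shows this sign changes infinitely often.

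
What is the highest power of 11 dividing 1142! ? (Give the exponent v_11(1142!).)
v_11(1142!) = 112

Legendre's formula: v_p(n!) = Σ_{k ≥ 1} ⌊n / p^k⌋. For p = 11, n = 1142, the terms are:
  ⌊1142/11^1⌋ = ⌊1142/11⌋ = 103
  ⌊1142/11^2⌋ = ⌊1142/121⌋ = 9
(the next term ⌊1142/11^3⌋ = 0, terminating the sum). Summing: v_11(1142!) = 103 + 9 = 112.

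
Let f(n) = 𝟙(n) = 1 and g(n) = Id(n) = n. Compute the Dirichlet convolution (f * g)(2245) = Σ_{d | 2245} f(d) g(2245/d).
(𝟙 * Id)(2245) = 2700

Divisors of 2245: [1, 5, 449, 2245]. For each d | 2245:
  d = 1: 𝟙(1) · Id(2245/1) = 1 · 2245 = 2245
  d = 5: 𝟙(5) · Id(2245/5) = 1 · 449 = 449
  d = 449: 𝟙(449) · Id(2245/449) = 1 · 5 = 5
  d = 2245: 𝟙(2245) · Id(2245/2245) = 1 · 1 = 1
Summing: (𝟙 * Id)(2245) = 2245 + 449 + 5 + 1 = 2700.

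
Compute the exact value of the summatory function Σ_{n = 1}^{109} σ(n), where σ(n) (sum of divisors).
Σ_{n ≤ 109} σ(n) = 9783

Compute σ(n) for each 1 ≤ n ≤ 109: σ(1) = 1, σ(2) = 3, σ(3) = 4, σ(4) = 7, σ(5) = 6, σ(6) = 12, σ(7) = 8, σ(8) = 15, σ(9) = 13, σ(10) = 18, σ(11) = 12, σ(12) = 28, σ(13) = 14, σ(14) = 24, σ(15) = 24, σ(16) = 31, σ(17) = 18, σ(18) = 39, σ(19) = 20, σ(20) = 42, σ(21) = 32, σ(22) = 36, σ(23) = 24, σ(24) = 60, σ(25) = 31, σ(26) = 42, σ(27) = 40, σ(28) = 56, σ(29) = 30, σ(30) = 72, σ(31) = 32, σ(32) = 63, σ(33) = 48, σ(34) = 54, σ(35) = 48, σ(36) = 91, σ(37) = 38, σ(38) = 60, σ(39) = 56, σ(40) = 90, σ(41) = 42, σ(42) = 96, σ(43) = 44, σ(44) = 84, σ(45) = 78, σ(46) = 72, σ(47) = 48, σ(48) = 124, σ(49) = 57, σ(50) = 93, σ(51) = 72, σ(52) = 98, σ(53) = 54, σ(54) = 120, σ(55) = 72, σ(56) = 120, σ(57) = 80, σ(58) = 90, σ(59) = 60, σ(60) = 168, σ(61) = 62, σ(62) = 96, σ(63) = 104, σ(64) = 127, σ(65) = 84, σ(66) = 144, σ(67) = 68, σ(68) = 126, σ(69) = 96, σ(70) = 144, σ(71) = 72, σ(72) = 195, σ(73) = 74, σ(74) = 114, σ(75) = 124, σ(76) = 140, σ(77) = 96, σ(78) = 168, σ(79) = 80, σ(80) = 186, σ(81) = 121, σ(82) = 126, σ(83) = 84, σ(84) = 224, σ(85) = 108, σ(86) = 132, σ(87) = 120, σ(88) = 180, σ(89) = 90, σ(90) = 234, σ(91) = 112, σ(92) = 168, σ(93) = 128, σ(94) = 144, σ(95) = 120, σ(96) = 252, σ(97) = 98, σ(98) = 171, σ(99) = 156, σ(100) = 217, σ(101) = 102, σ(102) = 216, σ(103) = 104, σ(104) = 210, σ(105) = 192, σ(106) = 162, σ(107) = 108, σ(108) = 280, σ(109) = 110. Summing all 109 values: 9783. (Average order: Σ_{n ≤ x} σ(n) ~ (π²/12) x². For x = 109, (π²/12)·109² ≈ 9771.73.)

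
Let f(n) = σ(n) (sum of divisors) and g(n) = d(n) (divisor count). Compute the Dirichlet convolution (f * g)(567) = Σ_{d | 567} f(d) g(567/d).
(σ * d)(567) = 2610

Divisors of 567: [1, 3, 7, 9, 21, 27, 63, 81, 189, 567]. For each d | 567:
  d = 1: σ(1) · d(567/1) = 1 · 10 = 10
  d = 3: σ(3) · d(567/3) = 4 · 8 = 32
  d = 7: σ(7) · d(567/7) = 8 · 5 = 40
  d = 9: σ(9) · d(567/9) = 13 · 6 = 78
  d = 21: σ(21) · d(567/21) = 32 · 4 = 128
  d = 27: σ(27) · d(567/27) = 40 · 4 = 160
  d = 63: σ(63) · d(567/63) = 104 · 3 = 312
  d = 81: σ(81) · d(567/81) = 121 · 2 = 242
  d = 189: σ(189) · d(567/189) = 320 · 2 = 640
  d = 567: σ(567) · d(567/567) = 968 · 1 = 968
Summing: (σ * d)(567) = 10 + 32 + 40 + 78 + 128 + 160 + 312 + 242 + 640 + 968 = 2610.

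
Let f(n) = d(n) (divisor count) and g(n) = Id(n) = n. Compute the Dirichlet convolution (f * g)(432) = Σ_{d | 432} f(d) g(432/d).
(d * Id)(432) = 3306

Divisors of 432: [1, 2, 3, 4, 6, 8, 9, 12, 16, 18, 24, 27, 36, 48, 54, 72, 108, 144, 216, 432]. For each d | 432:
  d = 1: d(1) · Id(432/1) = 1 · 432 = 432
  d = 2: d(2) · Id(432/2) = 2 · 216 = 432
  d = 3: d(3) · Id(432/3) = 2 · 144 = 288
  d = 4: d(4) · Id(432/4) = 3 · 108 = 324
  d = 6: d(6) · Id(432/6) = 4 · 72 = 288
  d = 8: d(8) · Id(432/8) = 4 · 54 = 216
  d = 9: d(9) · Id(432/9) = 3 · 48 = 144
  d = 12: d(12) · Id(432/12) = 6 · 36 = 216
  d = 16: d(16) · Id(432/16) = 5 · 27 = 135
  d = 18: d(18) · Id(432/18) = 6 · 24 = 144
  d = 24: d(24) · Id(432/24) = 8 · 18 = 144
  d = 27: d(27) · Id(432/27) = 4 · 16 = 64
  d = 36: d(36) · Id(432/36) = 9 · 12 = 108
  d = 48: d(48) · Id(432/48) = 10 · 9 = 90
  d = 54: d(54) · Id(432/54) = 8 · 8 = 64
  d = 72: d(72) · Id(432/72) = 12 · 6 = 72
  d = 108: d(108) · Id(432/108) = 12 · 4 = 48
  d = 144: d(144) · Id(432/144) = 15 · 3 = 45
  d = 216: d(216) · Id(432/216) = 16 · 2 = 32
  d = 432: d(432) · Id(432/432) = 20 · 1 = 20
Summing: (d * Id)(432) = 432 + 432 + 288 + 324 + 288 + 216 + 144 + 216 + 135 + 144 + 144 + 64 + 108 + 90 + 64 + 72 + 48 + 45 + 32 + 20 = 3306.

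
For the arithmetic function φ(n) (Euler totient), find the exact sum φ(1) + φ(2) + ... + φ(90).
Σ_{n ≤ 90} φ(n) = 2480

Compute φ(n) for each 1 ≤ n ≤ 90: φ(1) = 1, φ(2) = 1, φ(3) = 2, φ(4) = 2, φ(5) = 4, φ(6) = 2, φ(7) = 6, φ(8) = 4, φ(9) = 6, φ(10) = 4, φ(11) = 10, φ(12) = 4, φ(13) = 12, φ(14) = 6, φ(15) = 8, φ(16) = 8, φ(17) = 16, φ(18) = 6, φ(19) = 18, φ(20) = 8, φ(21) = 12, φ(22) = 10, φ(23) = 22, φ(24) = 8, φ(25) = 20, φ(26) = 12, φ(27) = 18, φ(28) = 12, φ(29) = 28, φ(30) = 8, φ(31) = 30, φ(32) = 16, φ(33) = 20, φ(34) = 16, φ(35) = 24, φ(36) = 12, φ(37) = 36, φ(38) = 18, φ(39) = 24, φ(40) = 16, φ(41) = 40, φ(42) = 12, φ(43) = 42, φ(44) = 20, φ(45) = 24, φ(46) = 22, φ(47) = 46, φ(48) = 16, φ(49) = 42, φ(50) = 20, φ(51) = 32, φ(52) = 24, φ(53) = 52, φ(54) = 18, φ(55) = 40, φ(56) = 24, φ(57) = 36, φ(58) = 28, φ(59) = 58, φ(60) = 16, φ(61) = 60, φ(62) = 30, φ(63) = 36, φ(64) = 32, φ(65) = 48, φ(66) = 20, φ(67) = 66, φ(68) = 32, φ(69) = 44, φ(70) = 24, φ(71) = 70, φ(72) = 24, φ(73) = 72, φ(74) = 36, φ(75) = 40, φ(76) = 36, φ(77) = 60, φ(78) = 24, φ(79) = 78, φ(80) = 32, φ(81) = 54, φ(82) = 40, φ(83) = 82, φ(84) = 24, φ(85) = 64, φ(86) = 42, φ(87) = 56, φ(88) = 40, φ(89) = 88, φ(90) = 24. Summing all 90 values: 2480. (Average order: Σ_{n ≤ x} φ(n) ~ (3/π²) x². For x = 90, (3/π²)·90² ≈ 2462.10.)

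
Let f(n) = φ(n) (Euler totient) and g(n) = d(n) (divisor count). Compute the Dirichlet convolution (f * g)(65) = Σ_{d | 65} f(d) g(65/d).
(φ * d)(65) = 84

Divisors of 65: [1, 5, 13, 65]. For each d | 65:
  d = 1: φ(1) · d(65/1) = 1 · 4 = 4
  d = 5: φ(5) · d(65/5) = 4 · 2 = 8
  d = 13: φ(13) · d(65/13) = 12 · 2 = 24
  d = 65: φ(65) · d(65/65) = 48 · 1 = 48
Summing: (φ * d)(65) = 4 + 8 + 24 + 48 = 84.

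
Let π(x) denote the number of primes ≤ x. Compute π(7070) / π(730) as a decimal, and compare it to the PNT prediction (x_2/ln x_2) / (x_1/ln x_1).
π(7070)/π(730) = 908/129 ≈ 7.0388;  PNT prediction ≈ 7.2040.

π(730) = 129 and π(7070) = 908, so π(7070)/π(730) ≈ 7.0388. The PNT-predicted ratio is (7070/ln(7070)) / (730/ln(730)) ≈ 7.2040. The two agree to within a few percent, as expected.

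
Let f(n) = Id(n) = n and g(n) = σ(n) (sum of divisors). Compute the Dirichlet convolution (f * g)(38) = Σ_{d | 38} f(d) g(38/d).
(Id * σ)(38) = 195

Divisors of 38: [1, 2, 19, 38]. For each d | 38:
  d = 1: Id(1) · σ(38/1) = 1 · 60 = 60
  d = 2: Id(2) · σ(38/2) = 2 · 20 = 40
  d = 19: Id(19) · σ(38/19) = 19 · 3 = 57
  d = 38: Id(38) · σ(38/38) = 38 · 1 = 38
Summing: (Id * σ)(38) = 60 + 40 + 57 + 38 = 195.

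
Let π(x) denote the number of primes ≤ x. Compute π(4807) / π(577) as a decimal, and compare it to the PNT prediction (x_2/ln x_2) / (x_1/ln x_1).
π(4807)/π(577) = 647/106 ≈ 6.1038;  PNT prediction ≈ 6.2477.

π(577) = 106 and π(4807) = 647, so π(4807)/π(577) ≈ 6.1038. The PNT-predicted ratio is (4807/ln(4807)) / (577/ln(577)) ≈ 6.2477. The two agree to within a few percent, as expected.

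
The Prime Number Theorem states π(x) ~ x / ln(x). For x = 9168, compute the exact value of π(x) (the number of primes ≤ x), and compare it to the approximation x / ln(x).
π(9168) = 1136;  x/ln(x) ≈ 1004.88;  relative error ≈ 11.54%.

Directly count primes up to 9168: π(9168) = 1136. The PNT approximation gives 9168/ln(9168) ≈ 9168/9.12347 ≈ 1004.88. Relative error (π(x) − x/ln(x)) / π(x) ≈ 11.54%; the approximation is known to undercount slightly (Li(x) is a better estimate).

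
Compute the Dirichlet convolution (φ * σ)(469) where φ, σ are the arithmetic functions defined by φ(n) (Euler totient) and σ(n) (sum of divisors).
(φ * σ)(469) = 1876

Divisors of 469: [1, 7, 67, 469]. For each d | 469:
  d = 1: φ(1) · σ(469/1) = 1 · 544 = 544
  d = 7: φ(7) · σ(469/7) = 6 · 68 = 408
  d = 67: φ(67) · σ(469/67) = 66 · 8 = 528
  d = 469: φ(469) · σ(469/469) = 396 · 1 = 396
Summing: (φ * σ)(469) = 544 + 408 + 528 + 396 = 1876.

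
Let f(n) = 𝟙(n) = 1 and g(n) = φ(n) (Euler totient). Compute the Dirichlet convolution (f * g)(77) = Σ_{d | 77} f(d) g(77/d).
(𝟙 * φ)(77) = 77

Divisors of 77: [1, 7, 11, 77]. For each d | 77:
  d = 1: 𝟙(1) · φ(77/1) = 1 · 60 = 60
  d = 7: 𝟙(7) · φ(77/7) = 1 · 10 = 10
  d = 11: 𝟙(11) · φ(77/11) = 1 · 6 = 6
  d = 77: 𝟙(77) · φ(77/77) = 1 · 1 = 1
Summing: (𝟙 * φ)(77) = 60 + 10 + 6 + 1 = 77.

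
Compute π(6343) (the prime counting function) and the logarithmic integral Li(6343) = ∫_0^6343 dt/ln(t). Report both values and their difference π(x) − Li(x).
π(6343) = 826;  Li(6343) ≈ 839.71;  π(x) − Li(x) ≈ -13.71.

Direct count of primes ≤ 6343 gives π(6343) = 826. Numerical evaluation of the logarithmic integral gives Li(6343) ≈ 839.71. The difference π(x) − Li(x) ≈ -13.71 is typically negative for small/moderate x (Li(x) overestimates), though Littlewood's theorem shows this sign changes infinitely often.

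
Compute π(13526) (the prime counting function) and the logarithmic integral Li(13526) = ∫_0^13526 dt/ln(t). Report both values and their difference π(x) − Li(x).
π(13526) = 1602;  Li(13526) ≈ 1622.52;  π(x) − Li(x) ≈ -20.52.

Direct count of primes ≤ 13526 gives π(13526) = 1602. Numerical evaluation of the logarithmic integral gives Li(13526) ≈ 1622.52. The difference π(x) − Li(x) ≈ -20.52 is typically negative for small/moderate x (Li(x) overestimates), though Littlewood's theorem shows this sign changes infinitely often.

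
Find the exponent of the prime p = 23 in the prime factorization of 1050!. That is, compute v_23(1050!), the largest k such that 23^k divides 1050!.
v_23(1050!) = 46

Legendre's formula: v_p(n!) = Σ_{k ≥ 1} ⌊n / p^k⌋. For p = 23, n = 1050, the terms are:
  ⌊1050/23^1⌋ = ⌊1050/23⌋ = 45
  ⌊1050/23^2⌋ = ⌊1050/529⌋ = 1
(the next term ⌊1050/23^3⌋ = 0, terminating the sum). Summing: v_23(1050!) = 45 + 1 = 46.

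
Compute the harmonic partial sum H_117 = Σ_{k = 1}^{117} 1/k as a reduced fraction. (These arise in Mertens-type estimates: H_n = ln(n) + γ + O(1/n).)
H_117 = 92871598140184128096692969865041386290666258684529/17379782769567790172972927968296006432665936992320

Direct summation: H_117 = 1 + 1/2 + ... + 1/117. The least common denominator is lcm(1, ..., 117) = 955888052326228459513511038256280353796626534577600; over this denominator the numerator is 955888052326228459513511038256280353796626534577600 + 477944026163114229756755519128140176898313267288800 + 318629350775409486504503679418760117932208844859200 + 238972013081557114878377759564070088449156633644400 + 191177610465245691902702207651256070759325306915520 + 159314675387704743252251839709380058966104422429600 + 136555436046604065644787291179468621970946647796800 + 119486006540778557439188879782035044224578316822200 + 106209783591803162168167893139586705977402948286400 + 95588805232622845951351103825628035379662653457760 + 86898913847838950864864639841480032163329684961600 + 79657337693852371626125919854690029483052211214800 + 73529850178940650731808541404329257984355887275200 + 68277718023302032822393645589734310985473323898400 + 63725870155081897300900735883752023586441768971840 + 59743003270389278719594439891017522112289158411100 + 56228708960366379971383002250369432576272149092800 + 53104891795901581084083946569793352988701474143200 + 50309897490854129448079528329277913357717186030400 + 47794402616311422975675551912814017689831326728880 + 45518478682201355214929097059822873990315549265600 + 43449456923919475432432319920740016081664842480800 + 41560350101140367804935262532881754512896805851200 + 39828668846926185813062959927345014741526105607400 + 38235522093049138380540441530251214151865061383104 + 36764925089470325365904270702164628992177943637600 + 35403261197267720722722631046528901992467649428800 + 34138859011651016411196822794867155492736661949200 + 32961656976766498603914173732975184613676777054400 + 31862935077540948650450367941876011793220884485920 + 30835098462136401919790678653428398509568597889600 + 29871501635194639359797219945508761056144579205550 + 28966304615946316954954879947160010721109894987200 + 28114354480183189985691501125184716288136074546400 + 27311087209320813128957458235893724394189329559360 + 26552445897950790542041973284896676494350737071600 + 25834812225033201608473271304223793345854771204800 + 25154948745427064724039764164638956678858593015200 + 24509950059646883577269513801443085994785295758400 + 23897201308155711487837775956407008844915663364440 + 23314342739664108768622220445275130580405525233600 + 22759239341100677607464548529911436995157774632800 + 22229954705261126965430489261773961716200617083200 + 21724728461959737716216159960370008040832421240400 + 21241956718360632433633578627917341195480589657280 + 20780175050570183902467631266440877256448402925600 + 20338043666515499138585341239495326676523968820800 + 19914334423463092906531479963672507370763052803700 + 19507919435229152234969613025638374567278092542400 + 19117761046524569190270220765125607075932530691552 + 18742902986788793323794334083456477525424049697600 + 18382462544735162682952135351082314496088971818800 + 18035623628796763387047378080307176486728802539200 + 17701630598633860361361315523264450996233824714400 + 17379782769567790172972927968296006432665936992320 + 17069429505825508205598411397433577746368330974600 + 16769965830284709816026509443092637785905728676800 + 16480828488383249301957086866487592306838388527200 + 16201492412308956940906966750106446674519093806400 + 15931467538770474325225183970938005896610442242960 + 15670295939774237041205098987807874652403713681600 + 15417549231068200959895339326714199254784298944800 + 15172826227400451738309699019940957996771849755200 + 14935750817597319679898609972754380528072289602775 + 14705970035788130146361708280865851596871177455040 + 14483152307973158477477439973580005360554947493600 + 14266985855615350141992702063526572444725769172800 + 14057177240091594992845750562592358144068037273200 + 13853450033713455934978420844293918170965601950400 + 13655543604660406564478729117946862197094664779680 + 13463212004594767035401563919102540194318683585600 + 13276222948975395271020986642448338247175368535800 + 13094356881181211774157685455565484298583925131200 + 12917406112516600804236635652111896672927385602400 + 12745174031016379460180147176750404717288353794368 + 12577474372713532362019882082319478339429296507600 + 12414130549691278694980662834497147451904240708800 + 12254975029823441788634756900721542997392647879200 + 12099848763623145057133051117168105744261095374400 + 11948600654077855743918887978203504422457831682220 + 11801087065755906907574210348842967330822549809600 + 11657171369832054384311110222637565290202762616800 + 11516723522002752524259169135617835587911163067200 + 11379619670550338803732274264955718497578887316400 + 11245741792073275994276600450073886515254429818560 + 11114977352630563482715244630886980858100308541600 + 10987218992255499534638057910991728204558925684800 + 10862364230979868858108079980185004020416210620200 + 10740315194676724264196753238834610716816028478400 + 10620978359180316216816789313958670597740294828640 + 10504264311277235818829791629189893997765126753600 + 10390087525285091951233815633220438628224201462800 + 10278366154045467306596892884476132836522865963200 + 10169021833257749569292670619747663338261984410400 + 10061979498170825889615905665855582671543437206080 + 9957167211731546453265739981836253685381526401850 + 9854516003363179994984649878930725296872438500800 + 9753959717614576117484806512819187283639046271200 + 9655434871982105651651626649053336907036631662400 + 9558880523262284595135110382562803537966265345776 + 9464238141843846133797138992636439146501252817600 + 9371451493394396661897167041728238762712024848800 + 9280466527439111257412728526760003434918704219200 + 9191231272367581341476067675541157248044485909400 + 9103695736440271042985819411964574798063109853120 + 9017811814398381693523689040153588243364401269600 + 8933533199310546350593561105198881811183425556800 + 8850815299316930180680657761632225498116912357200 + 8769615158956224399206523286754865631161711326400 + 8689891384783895086486463984148003216332968496160 + 8611604075011067202824423768074597781951590401600 + 8534714752912754102799205698716788873184165487300 + 8459186303771933270031071135011330564571916235200 + 8384982915142354908013254721546318892952864338400 + 8312070020228073560987052506576350902579361170240 + 8240414244191624650978543433243796153419194263600 + 8169983353215627859089837933814361998261765252800 = 5107937897710127045318113342577276245986644227649095, so H_117 = 5107937897710127045318113342577276245986644227649095/955888052326228459513511038256280353796626534577600; reducing by gcd(5107937897710127045318113342577276245986644227649095, 955888052326228459513511038256280353796626534577600) = 55 gives 92871598140184128096692969865041386290666258684529/17379782769567790172972927968296006432665936992320 ≈ 5.34366. (The PNT-adjacent estimate ln(117) + γ ≈ 5.33939 matches within O(1/n).)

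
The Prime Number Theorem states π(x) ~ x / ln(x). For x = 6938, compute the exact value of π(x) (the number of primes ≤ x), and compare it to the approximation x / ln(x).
π(6938) = 890;  x/ln(x) ≈ 784.42;  relative error ≈ 11.86%.

Directly count primes up to 6938: π(6938) = 890. The PNT approximation gives 6938/ln(6938) ≈ 6938/8.84477 ≈ 784.42. Relative error (π(x) − x/ln(x)) / π(x) ≈ 11.86%; the approximation is known to undercount slightly (Li(x) is a better estimate).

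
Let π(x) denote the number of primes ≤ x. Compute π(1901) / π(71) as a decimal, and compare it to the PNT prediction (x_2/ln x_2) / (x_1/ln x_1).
π(1901)/π(71) = 291/20 ≈ 14.5500;  PNT prediction ≈ 15.1165.

π(71) = 20 and π(1901) = 291, so π(1901)/π(71) ≈ 14.5500. The PNT-predicted ratio is (1901/ln(1901)) / (71/ln(71)) ≈ 15.1165. The two agree to within a few percent, as expected.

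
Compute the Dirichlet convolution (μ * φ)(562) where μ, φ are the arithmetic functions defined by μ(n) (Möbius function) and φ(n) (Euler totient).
(μ * φ)(562) = 0

Divisors of 562: [1, 2, 281, 562]. For each d | 562:
  d = 1: μ(1) · φ(562/1) = 1 · 280 = 280
  d = 2: μ(2) · φ(562/2) = -1 · 280 = -280
  d = 281: μ(281) · φ(562/281) = -1 · 1 = -1
  d = 562: μ(562) · φ(562/562) = 1 · 1 = 1
Summing: (μ * φ)(562) = 280 + -280 + -1 + 1 = 0.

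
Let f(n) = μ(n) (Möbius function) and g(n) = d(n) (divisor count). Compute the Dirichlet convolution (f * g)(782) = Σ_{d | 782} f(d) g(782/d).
(μ * d)(782) = 1

Divisors of 782: [1, 2, 17, 23, 34, 46, 391, 782]. For each d | 782:
  d = 1: μ(1) · d(782/1) = 1 · 8 = 8
  d = 2: μ(2) · d(782/2) = -1 · 4 = -4
  d = 17: μ(17) · d(782/17) = -1 · 4 = -4
  d = 23: μ(23) · d(782/23) = -1 · 4 = -4
  d = 34: μ(34) · d(782/34) = 1 · 2 = 2
  d = 46: μ(46) · d(782/46) = 1 · 2 = 2
  d = 391: μ(391) · d(782/391) = 1 · 2 = 2
  d = 782: μ(782) · d(782/782) = -1 · 1 = -1
Summing: (μ * d)(782) = 8 + -4 + -4 + -4 + 2 + 2 + 2 + -1 = 1.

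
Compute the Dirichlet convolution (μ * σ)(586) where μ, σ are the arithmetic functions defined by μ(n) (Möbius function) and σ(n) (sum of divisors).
(μ * σ)(586) = 586

Divisors of 586: [1, 2, 293, 586]. For each d | 586:
  d = 1: μ(1) · σ(586/1) = 1 · 882 = 882
  d = 2: μ(2) · σ(586/2) = -1 · 294 = -294
  d = 293: μ(293) · σ(586/293) = -1 · 3 = -3
  d = 586: μ(586) · σ(586/586) = 1 · 1 = 1
Summing: (μ * σ)(586) = 882 + -294 + -3 + 1 = 586.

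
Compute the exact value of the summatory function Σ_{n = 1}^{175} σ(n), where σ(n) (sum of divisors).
Σ_{n ≤ 175} σ(n) = 25212

Compute σ(n) for each 1 ≤ n ≤ 175: σ(1) = 1, σ(2) = 3, σ(3) = 4, σ(4) = 7, σ(5) = 6, σ(6) = 12, σ(7) = 8, σ(8) = 15, σ(9) = 13, σ(10) = 18, σ(11) = 12, σ(12) = 28, σ(13) = 14, σ(14) = 24, σ(15) = 24, σ(16) = 31, σ(17) = 18, σ(18) = 39, σ(19) = 20, σ(20) = 42, σ(21) = 32, σ(22) = 36, σ(23) = 24, σ(24) = 60, σ(25) = 31, σ(26) = 42, σ(27) = 40, σ(28) = 56, σ(29) = 30, σ(30) = 72, σ(31) = 32, σ(32) = 63, σ(33) = 48, σ(34) = 54, σ(35) = 48, σ(36) = 91, σ(37) = 38, σ(38) = 60, σ(39) = 56, σ(40) = 90, σ(41) = 42, σ(42) = 96, σ(43) = 44, σ(44) = 84, σ(45) = 78, σ(46) = 72, σ(47) = 48, σ(48) = 124, σ(49) = 57, σ(50) = 93, σ(51) = 72, σ(52) = 98, σ(53) = 54, σ(54) = 120, σ(55) = 72, σ(56) = 120, σ(57) = 80, σ(58) = 90, σ(59) = 60, σ(60) = 168, σ(61) = 62, σ(62) = 96, σ(63) = 104, σ(64) = 127, σ(65) = 84, σ(66) = 144, σ(67) = 68, σ(68) = 126, σ(69) = 96, σ(70) = 144, σ(71) = 72, σ(72) = 195, σ(73) = 74, σ(74) = 114, σ(75) = 124, σ(76) = 140, σ(77) = 96, σ(78) = 168, σ(79) = 80, σ(80) = 186, σ(81) = 121, σ(82) = 126, σ(83) = 84, σ(84) = 224, σ(85) = 108, σ(86) = 132, σ(87) = 120, σ(88) = 180, σ(89) = 90, σ(90) = 234, σ(91) = 112, σ(92) = 168, σ(93) = 128, σ(94) = 144, σ(95) = 120, σ(96) = 252, σ(97) = 98, σ(98) = 171, σ(99) = 156, σ(100) = 217, σ(101) = 102, σ(102) = 216, σ(103) = 104, σ(104) = 210, σ(105) = 192, σ(106) = 162, σ(107) = 108, σ(108) = 280, σ(109) = 110, σ(110) = 216, σ(111) = 152, σ(112) = 248, σ(113) = 114, σ(114) = 240, σ(115) = 144, σ(116) = 210, σ(117) = 182, σ(118) = 180, σ(119) = 144, σ(120) = 360, σ(121) = 133, σ(122) = 186, σ(123) = 168, σ(124) = 224, σ(125) = 156, σ(126) = 312, σ(127) = 128, σ(128) = 255, σ(129) = 176, σ(130) = 252, σ(131) = 132, σ(132) = 336, σ(133) = 160, σ(134) = 204, σ(135) = 240, σ(136) = 270, σ(137) = 138, σ(138) = 288, σ(139) = 140, σ(140) = 336, σ(141) = 192, σ(142) = 216, σ(143) = 168, σ(144) = 403, σ(145) = 180, σ(146) = 222, σ(147) = 228, σ(148) = 266, σ(149) = 150, σ(150) = 372, σ(151) = 152, σ(152) = 300, σ(153) = 234, σ(154) = 288, σ(155) = 192, σ(156) = 392, σ(157) = 158, σ(158) = 240, σ(159) = 216, σ(160) = 378, σ(161) = 192, σ(162) = 363, σ(163) = 164, σ(164) = 294, σ(165) = 288, σ(166) = 252, σ(167) = 168, σ(168) = 480, σ(169) = 183, σ(170) = 324, σ(171) = 260, σ(172) = 308, σ(173) = 174, σ(174) = 360, σ(175) = 248. Summing all 175 values: 25212. (Average order: Σ_{n ≤ x} σ(n) ~ (π²/12) x². For x = 175, (π²/12)·175² ≈ 25188.05.)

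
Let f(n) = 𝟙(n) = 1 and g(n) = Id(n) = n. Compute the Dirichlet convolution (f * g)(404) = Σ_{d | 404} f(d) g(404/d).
(𝟙 * Id)(404) = 714

Divisors of 404: [1, 2, 4, 101, 202, 404]. For each d | 404:
  d = 1: 𝟙(1) · Id(404/1) = 1 · 404 = 404
  d = 2: 𝟙(2) · Id(404/2) = 1 · 202 = 202
  d = 4: 𝟙(4) · Id(404/4) = 1 · 101 = 101
  d = 101: 𝟙(101) · Id(404/101) = 1 · 4 = 4
  d = 202: 𝟙(202) · Id(404/202) = 1 · 2 = 2
  d = 404: 𝟙(404) · Id(404/404) = 1 · 1 = 1
Summing: (𝟙 * Id)(404) = 404 + 202 + 101 + 4 + 2 + 1 = 714.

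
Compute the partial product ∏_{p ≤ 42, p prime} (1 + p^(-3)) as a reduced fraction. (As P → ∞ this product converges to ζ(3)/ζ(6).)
∏ = 19748514390846878817381777408/16714921165084221808965643495

The primes p ≤ 42 are [2, 3, 5, 7, 11, 13, 17, 19, 23, 29, 31, 37, 41]. For each, (1 + 1/p^3) = (p^3 + 1)/p^3. Multiplying these fractions over p ∈ [2, 3, 5, 7, 11, 13, 17, 19, 23, 29, 31, 37, 41] gives 19748514390846878817381777408/16714921165084221808965643495. (In the limit P → ∞ this tends to ζ(3)/ζ(6).)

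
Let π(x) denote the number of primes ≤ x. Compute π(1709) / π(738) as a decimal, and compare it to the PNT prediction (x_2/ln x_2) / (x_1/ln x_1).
π(1709)/π(738) = 267/130 ≈ 2.0538;  PNT prediction ≈ 2.0545.

π(738) = 130 and π(1709) = 267, so π(1709)/π(738) ≈ 2.0538. The PNT-predicted ratio is (1709/ln(1709)) / (738/ln(738)) ≈ 2.0545. The two agree to within a few percent, as expected.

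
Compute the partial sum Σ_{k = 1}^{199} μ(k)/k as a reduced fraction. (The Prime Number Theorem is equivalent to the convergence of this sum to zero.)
Σ μ(k)/k = -2525956533029285906333379660693655000208391328320024740655748842764916179604407/82104442544036437402623148487682251333557860946353167843084552367036963538575798

Values of μ(k) for 1 ≤ k ≤ 199: μ(1) = 1, μ(2) = -1, μ(3) = -1, μ(5) = -1, μ(6) = 1, μ(7) = -1, μ(10) = 1, μ(11) = -1, μ(13) = -1, μ(14) = 1, μ(15) = 1, μ(17) = -1, μ(19) = -1, μ(21) = 1, μ(22) = 1, μ(23) = -1, μ(26) = 1, μ(29) = -1, μ(30) = -1, μ(31) = -1, μ(33) = 1, μ(34) = 1, μ(35) = 1, μ(37) = -1, μ(38) = 1, μ(39) = 1, μ(41) = -1, μ(42) = -1, μ(43) = -1, μ(46) = 1, μ(47) = -1, μ(51) = 1, μ(53) = -1, μ(55) = 1, μ(57) = 1, μ(58) = 1, μ(59) = -1, μ(61) = -1, μ(62) = 1, μ(65) = 1, μ(66) = -1, μ(67) = -1, μ(69) = 1, μ(70) = -1, μ(71) = -1, μ(73) = -1, μ(74) = 1, μ(77) = 1, μ(78) = -1, μ(79) = -1, μ(82) = 1, μ(83) = -1, μ(85) = 1, μ(86) = 1, μ(87) = 1, μ(89) = -1, μ(91) = 1, μ(93) = 1, μ(94) = 1, μ(95) = 1, μ(97) = -1, μ(101) = -1, μ(102) = -1, μ(103) = -1, μ(105) = -1, μ(106) = 1, μ(107) = -1, μ(109) = -1, μ(110) = -1, μ(111) = 1, μ(113) = -1, μ(114) = -1, μ(115) = 1, μ(118) = 1, μ(119) = 1, μ(122) = 1, μ(123) = 1, μ(127) = -1, μ(129) = 1, μ(130) = -1, μ(131) = -1, μ(133) = 1, μ(134) = 1, μ(137) = -1, μ(138) = -1, μ(139) = -1, μ(141) = 1, μ(142) = 1, μ(143) = 1, μ(145) = 1, μ(146) = 1, μ(149) = -1, μ(151) = -1, μ(154) = -1, μ(155) = 1, μ(157) = -1, μ(158) = 1, μ(159) = 1, μ(161) = 1, μ(163) = -1, μ(165) = -1, μ(166) = 1, μ(167) = -1, μ(170) = -1, μ(173) = -1, μ(174) = -1, μ(177) = 1, μ(178) = 1, μ(179) = -1, μ(181) = -1, μ(182) = -1, μ(183) = 1, μ(185) = 1, μ(186) = -1, μ(187) = 1, μ(190) = -1, μ(191) = -1, μ(193) = -1, μ(194) = 1, μ(195) = -1, μ(197) = -1, μ(199) = -1, with μ = 0 on non-squarefree integers. Summing μ(k)/k for k where μ(k) ≠ 0 gives -2525956533029285906333379660693655000208391328320024740655748842764916179604407/82104442544036437402623148487682251333557860946353167843084552367036963538575798 ≈ -0.0308. (PNT ⟺ this sum → 0 as n → ∞.)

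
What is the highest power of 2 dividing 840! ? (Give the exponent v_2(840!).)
v_2(840!) = 836

Legendre's formula: v_p(n!) = Σ_{k ≥ 1} ⌊n / p^k⌋. For p = 2, n = 840, the terms are:
  ⌊840/2^1⌋ = ⌊840/2⌋ = 420
  ⌊840/2^2⌋ = ⌊840/4⌋ = 210
  ⌊840/2^3⌋ = ⌊840/8⌋ = 105
  ⌊840/2^4⌋ = ⌊840/16⌋ = 52
  ⌊840/2^5⌋ = ⌊840/32⌋ = 26
  ⌊840/2^6⌋ = ⌊840/64⌋ = 13
  ⌊840/2^7⌋ = ⌊840/128⌋ = 6
  ⌊840/2^8⌋ = ⌊840/256⌋ = 3
  ⌊840/2^9⌋ = ⌊840/512⌋ = 1
(the next term ⌊840/2^10⌋ = 0, terminating the sum). Summing: v_2(840!) = 420 + 210 + 105 + 52 + 26 + 13 + 6 + 3 + 1 = 836.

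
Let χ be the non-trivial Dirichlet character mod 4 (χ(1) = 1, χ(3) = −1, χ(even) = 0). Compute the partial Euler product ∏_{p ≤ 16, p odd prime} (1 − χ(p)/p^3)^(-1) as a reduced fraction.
∏ = 17910767875/18484721664

The odd primes p ≤ 16 are [3, 5, 7, 11, 13]. For each, χ(p) = 1 if p ≡ 1 mod 4, χ(p) = −1 if p ≡ 3 mod 4. Taking (1 − χ(p)/p^3)^(-1) = p^3/(p^3 − χ(p)): (1 − (-1)/3^3)^(-1) · (1 − (1)/5^3)^(-1) · (1 − (-1)/7^3)^(-1) · (1 − (-1)/11^3)^(-1) · (1 − (1)/13^3)^(-1) = 17910767875/18484721664.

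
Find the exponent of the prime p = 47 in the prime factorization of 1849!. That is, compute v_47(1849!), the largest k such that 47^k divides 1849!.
v_47(1849!) = 39

Legendre's formula: v_p(n!) = Σ_{k ≥ 1} ⌊n / p^k⌋. For p = 47, n = 1849, the terms are:
  ⌊1849/47^1⌋ = ⌊1849/47⌋ = 39
(the next term ⌊1849/47^2⌋ = 0, terminating the sum). Summing: v_47(1849!) = 39 = 39.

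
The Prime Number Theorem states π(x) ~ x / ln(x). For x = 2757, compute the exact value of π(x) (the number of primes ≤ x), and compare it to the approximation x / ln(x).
π(2757) = 402;  x/ln(x) ≈ 348.02;  relative error ≈ 13.43%.

Directly count primes up to 2757: π(2757) = 402. The PNT approximation gives 2757/ln(2757) ≈ 2757/7.92190 ≈ 348.02. Relative error (π(x) − x/ln(x)) / π(x) ≈ 13.43%; the approximation is known to undercount slightly (Li(x) is a better estimate).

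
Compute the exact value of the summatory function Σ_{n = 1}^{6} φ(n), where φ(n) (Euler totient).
Σ_{n ≤ 6} φ(n) = 12

Compute φ(n) for each 1 ≤ n ≤ 6: φ(1) = 1, φ(2) = 1, φ(3) = 2, φ(4) = 2, φ(5) = 4, φ(6) = 2. Summing all 6 values: 12. (Average order: Σ_{n ≤ x} φ(n) ~ (3/π²) x². For x = 6, (3/π²)·6² ≈ 10.94.)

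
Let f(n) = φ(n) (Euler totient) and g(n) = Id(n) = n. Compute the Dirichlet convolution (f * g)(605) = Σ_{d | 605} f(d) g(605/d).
(φ * Id)(605) = 3069

Divisors of 605: [1, 5, 11, 55, 121, 605]. For each d | 605:
  d = 1: φ(1) · Id(605/1) = 1 · 605 = 605
  d = 5: φ(5) · Id(605/5) = 4 · 121 = 484
  d = 11: φ(11) · Id(605/11) = 10 · 55 = 550
  d = 55: φ(55) · Id(605/55) = 40 · 11 = 440
  d = 121: φ(121) · Id(605/121) = 110 · 5 = 550
  d = 605: φ(605) · Id(605/605) = 440 · 1 = 440
Summing: (φ * Id)(605) = 605 + 484 + 550 + 440 + 550 + 440 = 3069.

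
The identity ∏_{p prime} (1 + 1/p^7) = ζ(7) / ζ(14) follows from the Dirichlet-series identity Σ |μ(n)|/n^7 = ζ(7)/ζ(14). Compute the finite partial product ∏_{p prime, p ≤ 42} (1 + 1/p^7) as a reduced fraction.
∏ = 906276285123367303463952471174214707523220166331900002148763513926498754947885274824704/898827234959603916464015184677991123451710902595120068322823619866941706124048533178125

The primes p ≤ 42 are [2, 3, 5, 7, 11, 13, 17, 19, 23, 29, 31, 37, 41]. For each, (1 + 1/p^7) = (p^7 + 1)/p^7. Multiplying these fractions over p ∈ [2, 3, 5, 7, 11, 13, 17, 19, 23, 29, 31, 37, 41] gives 906276285123367303463952471174214707523220166331900002148763513926498754947885274824704/898827234959603916464015184677991123451710902595120068322823619866941706124048533178125. (In the limit P → ∞ this tends to ζ(7)/ζ(14).)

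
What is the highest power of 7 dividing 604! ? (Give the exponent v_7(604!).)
v_7(604!) = 99

Legendre's formula: v_p(n!) = Σ_{k ≥ 1} ⌊n / p^k⌋. For p = 7, n = 604, the terms are:
  ⌊604/7^1⌋ = ⌊604/7⌋ = 86
  ⌊604/7^2⌋ = ⌊604/49⌋ = 12
  ⌊604/7^3⌋ = ⌊604/343⌋ = 1
(the next term ⌊604/7^4⌋ = 0, terminating the sum). Summing: v_7(604!) = 86 + 12 + 1 = 99.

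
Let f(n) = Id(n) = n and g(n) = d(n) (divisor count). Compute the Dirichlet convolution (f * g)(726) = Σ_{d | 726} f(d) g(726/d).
(Id * d)(726) = 2920

Divisors of 726: [1, 2, 3, 6, 11, 22, 33, 66, 121, 242, 363, 726]. For each d | 726:
  d = 1: Id(1) · d(726/1) = 1 · 12 = 12
  d = 2: Id(2) · d(726/2) = 2 · 6 = 12
  d = 3: Id(3) · d(726/3) = 3 · 6 = 18
  d = 6: Id(6) · d(726/6) = 6 · 3 = 18
  d = 11: Id(11) · d(726/11) = 11 · 8 = 88
  d = 22: Id(22) · d(726/22) = 22 · 4 = 88
  d = 33: Id(33) · d(726/33) = 33 · 4 = 132
  d = 66: Id(66) · d(726/66) = 66 · 2 = 132
  d = 121: Id(121) · d(726/121) = 121 · 4 = 484
  d = 242: Id(242) · d(726/242) = 242 · 2 = 484
  d = 363: Id(363) · d(726/363) = 363 · 2 = 726
  d = 726: Id(726) · d(726/726) = 726 · 1 = 726
Summing: (Id * d)(726) = 12 + 12 + 18 + 18 + 88 + 88 + 132 + 132 + 484 + 484 + 726 + 726 = 2920.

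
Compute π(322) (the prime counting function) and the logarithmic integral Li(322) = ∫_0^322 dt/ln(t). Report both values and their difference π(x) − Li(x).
π(322) = 66;  Li(322) ≈ 72.17;  π(x) − Li(x) ≈ -6.17.

Direct count of primes ≤ 322 gives π(322) = 66. Numerical evaluation of the logarithmic integral gives Li(322) ≈ 72.17. The difference π(x) − Li(x) ≈ -6.17 is typically negative for small/moderate x (Li(x) overestimates), though Littlewood's theorem shows this sign changes infinitely often.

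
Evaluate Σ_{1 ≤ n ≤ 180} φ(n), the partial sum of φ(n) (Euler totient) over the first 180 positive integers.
Σ_{n ≤ 180} φ(n) = 9880

Compute φ(n) for each 1 ≤ n ≤ 180: φ(1) = 1, φ(2) = 1, φ(3) = 2, φ(4) = 2, φ(5) = 4, φ(6) = 2, φ(7) = 6, φ(8) = 4, φ(9) = 6, φ(10) = 4, φ(11) = 10, φ(12) = 4, φ(13) = 12, φ(14) = 6, φ(15) = 8, φ(16) = 8, φ(17) = 16, φ(18) = 6, φ(19) = 18, φ(20) = 8, φ(21) = 12, φ(22) = 10, φ(23) = 22, φ(24) = 8, φ(25) = 20, φ(26) = 12, φ(27) = 18, φ(28) = 12, φ(29) = 28, φ(30) = 8, φ(31) = 30, φ(32) = 16, φ(33) = 20, φ(34) = 16, φ(35) = 24, φ(36) = 12, φ(37) = 36, φ(38) = 18, φ(39) = 24, φ(40) = 16, φ(41) = 40, φ(42) = 12, φ(43) = 42, φ(44) = 20, φ(45) = 24, φ(46) = 22, φ(47) = 46, φ(48) = 16, φ(49) = 42, φ(50) = 20, φ(51) = 32, φ(52) = 24, φ(53) = 52, φ(54) = 18, φ(55) = 40, φ(56) = 24, φ(57) = 36, φ(58) = 28, φ(59) = 58, φ(60) = 16, φ(61) = 60, φ(62) = 30, φ(63) = 36, φ(64) = 32, φ(65) = 48, φ(66) = 20, φ(67) = 66, φ(68) = 32, φ(69) = 44, φ(70) = 24, φ(71) = 70, φ(72) = 24, φ(73) = 72, φ(74) = 36, φ(75) = 40, φ(76) = 36, φ(77) = 60, φ(78) = 24, φ(79) = 78, φ(80) = 32, φ(81) = 54, φ(82) = 40, φ(83) = 82, φ(84) = 24, φ(85) = 64, φ(86) = 42, φ(87) = 56, φ(88) = 40, φ(89) = 88, φ(90) = 24, φ(91) = 72, φ(92) = 44, φ(93) = 60, φ(94) = 46, φ(95) = 72, φ(96) = 32, φ(97) = 96, φ(98) = 42, φ(99) = 60, φ(100) = 40, φ(101) = 100, φ(102) = 32, φ(103) = 102, φ(104) = 48, φ(105) = 48, φ(106) = 52, φ(107) = 106, φ(108) = 36, φ(109) = 108, φ(110) = 40, φ(111) = 72, φ(112) = 48, φ(113) = 112, φ(114) = 36, φ(115) = 88, φ(116) = 56, φ(117) = 72, φ(118) = 58, φ(119) = 96, φ(120) = 32, φ(121) = 110, φ(122) = 60, φ(123) = 80, φ(124) = 60, φ(125) = 100, φ(126) = 36, φ(127) = 126, φ(128) = 64, φ(129) = 84, φ(130) = 48, φ(131) = 130, φ(132) = 40, φ(133) = 108, φ(134) = 66, φ(135) = 72, φ(136) = 64, φ(137) = 136, φ(138) = 44, φ(139) = 138, φ(140) = 48, φ(141) = 92, φ(142) = 70, φ(143) = 120, φ(144) = 48, φ(145) = 112, φ(146) = 72, φ(147) = 84, φ(148) = 72, φ(149) = 148, φ(150) = 40, φ(151) = 150, φ(152) = 72, φ(153) = 96, φ(154) = 60, φ(155) = 120, φ(156) = 48, φ(157) = 156, φ(158) = 78, φ(159) = 104, φ(160) = 64, φ(161) = 132, φ(162) = 54, φ(163) = 162, φ(164) = 80, φ(165) = 80, φ(166) = 82, φ(167) = 166, φ(168) = 48, φ(169) = 156, φ(170) = 64, φ(171) = 108, φ(172) = 84, φ(173) = 172, φ(174) = 56, φ(175) = 120, φ(176) = 80, φ(177) = 116, φ(178) = 88, φ(179) = 178, φ(180) = 48. Summing all 180 values: 9880. (Average order: Σ_{n ≤ x} φ(n) ~ (3/π²) x². For x = 180, (3/π²)·180² ≈ 9848.42.)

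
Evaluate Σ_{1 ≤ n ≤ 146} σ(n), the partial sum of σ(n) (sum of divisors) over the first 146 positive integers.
Σ_{n ≤ 146} σ(n) = 17588

Compute σ(n) for each 1 ≤ n ≤ 146: σ(1) = 1, σ(2) = 3, σ(3) = 4, σ(4) = 7, σ(5) = 6, σ(6) = 12, σ(7) = 8, σ(8) = 15, σ(9) = 13, σ(10) = 18, σ(11) = 12, σ(12) = 28, σ(13) = 14, σ(14) = 24, σ(15) = 24, σ(16) = 31, σ(17) = 18, σ(18) = 39, σ(19) = 20, σ(20) = 42, σ(21) = 32, σ(22) = 36, σ(23) = 24, σ(24) = 60, σ(25) = 31, σ(26) = 42, σ(27) = 40, σ(28) = 56, σ(29) = 30, σ(30) = 72, σ(31) = 32, σ(32) = 63, σ(33) = 48, σ(34) = 54, σ(35) = 48, σ(36) = 91, σ(37) = 38, σ(38) = 60, σ(39) = 56, σ(40) = 90, σ(41) = 42, σ(42) = 96, σ(43) = 44, σ(44) = 84, σ(45) = 78, σ(46) = 72, σ(47) = 48, σ(48) = 124, σ(49) = 57, σ(50) = 93, σ(51) = 72, σ(52) = 98, σ(53) = 54, σ(54) = 120, σ(55) = 72, σ(56) = 120, σ(57) = 80, σ(58) = 90, σ(59) = 60, σ(60) = 168, σ(61) = 62, σ(62) = 96, σ(63) = 104, σ(64) = 127, σ(65) = 84, σ(66) = 144, σ(67) = 68, σ(68) = 126, σ(69) = 96, σ(70) = 144, σ(71) = 72, σ(72) = 195, σ(73) = 74, σ(74) = 114, σ(75) = 124, σ(76) = 140, σ(77) = 96, σ(78) = 168, σ(79) = 80, σ(80) = 186, σ(81) = 121, σ(82) = 126, σ(83) = 84, σ(84) = 224, σ(85) = 108, σ(86) = 132, σ(87) = 120, σ(88) = 180, σ(89) = 90, σ(90) = 234, σ(91) = 112, σ(92) = 168, σ(93) = 128, σ(94) = 144, σ(95) = 120, σ(96) = 252, σ(97) = 98, σ(98) = 171, σ(99) = 156, σ(100) = 217, σ(101) = 102, σ(102) = 216, σ(103) = 104, σ(104) = 210, σ(105) = 192, σ(106) = 162, σ(107) = 108, σ(108) = 280, σ(109) = 110, σ(110) = 216, σ(111) = 152, σ(112) = 248, σ(113) = 114, σ(114) = 240, σ(115) = 144, σ(116) = 210, σ(117) = 182, σ(118) = 180, σ(119) = 144, σ(120) = 360, σ(121) = 133, σ(122) = 186, σ(123) = 168, σ(124) = 224, σ(125) = 156, σ(126) = 312, σ(127) = 128, σ(128) = 255, σ(129) = 176, σ(130) = 252, σ(131) = 132, σ(132) = 336, σ(133) = 160, σ(134) = 204, σ(135) = 240, σ(136) = 270, σ(137) = 138, σ(138) = 288, σ(139) = 140, σ(140) = 336, σ(141) = 192, σ(142) = 216, σ(143) = 168, σ(144) = 403, σ(145) = 180, σ(146) = 222. Summing all 146 values: 17588. (Average order: Σ_{n ≤ x} σ(n) ~ (π²/12) x². For x = 146, (π²/12)·146² ≈ 17531.71.)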